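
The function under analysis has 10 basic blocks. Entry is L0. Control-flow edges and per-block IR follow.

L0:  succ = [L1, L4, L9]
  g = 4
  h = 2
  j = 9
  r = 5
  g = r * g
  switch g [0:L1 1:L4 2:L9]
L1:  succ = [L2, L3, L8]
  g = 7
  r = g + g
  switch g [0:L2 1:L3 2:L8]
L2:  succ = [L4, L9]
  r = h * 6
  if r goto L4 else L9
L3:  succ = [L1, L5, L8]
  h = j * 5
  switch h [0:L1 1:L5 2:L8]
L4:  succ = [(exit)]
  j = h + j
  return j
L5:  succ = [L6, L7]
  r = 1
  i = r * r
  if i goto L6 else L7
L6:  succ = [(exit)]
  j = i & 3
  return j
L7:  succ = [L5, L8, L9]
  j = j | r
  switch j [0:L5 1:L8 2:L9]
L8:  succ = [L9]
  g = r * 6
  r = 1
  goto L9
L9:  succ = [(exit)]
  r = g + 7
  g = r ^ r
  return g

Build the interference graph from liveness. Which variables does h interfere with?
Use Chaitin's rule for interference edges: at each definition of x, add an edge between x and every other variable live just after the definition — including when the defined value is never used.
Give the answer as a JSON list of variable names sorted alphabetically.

Block summaries:
  L0: {g,h,j,r} / ∅
  L1: {g,r} / ∅
  L2: {r} / {h}
  L3: {h} / {j}
  L4: {j} / {h,j}
  L5: {i,r} / ∅
  L6: {j} / {i}
  L7: {j} / {j,r}
  L8: {g,r} / {r}
  L9: {g,r} / {g}

Backward fixpoint:
  L0 li=∅ lo={g,h,j}
  L1 li={h,j} lo={g,h,j,r}
  L2 li={g,h,j} lo={g,h,j}
  L3 li={g,j,r} lo={g,h,j,r}
  L4 li={h,j} lo=∅
  L5 li={g,j} lo={g,i,j,r}
  L6 li={i} lo=∅
  L7 li={g,j,r} lo={g,j,r}
  L8 li={r} lo={g}
  L9 li={g} lo=∅

Interfere edges:
  g: {h,i,j,r}
  h: {g,j,r}
  i: {g,j,r}
  j: {g,h,i,r}
  r: {g,h,i,j}

N(h) = ["g", "j", "r"]

Answer: ["g", "j", "r"]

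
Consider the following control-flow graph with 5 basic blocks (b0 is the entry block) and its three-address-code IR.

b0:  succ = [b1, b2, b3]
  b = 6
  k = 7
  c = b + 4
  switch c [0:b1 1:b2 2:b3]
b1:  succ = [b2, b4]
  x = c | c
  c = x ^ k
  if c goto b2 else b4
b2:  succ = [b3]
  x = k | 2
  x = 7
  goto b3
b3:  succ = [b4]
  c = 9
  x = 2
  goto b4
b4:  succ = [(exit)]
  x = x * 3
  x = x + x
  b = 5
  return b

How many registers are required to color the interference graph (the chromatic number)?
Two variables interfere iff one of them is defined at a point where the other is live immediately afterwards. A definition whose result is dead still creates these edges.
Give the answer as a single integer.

Block summaries:
  b0: def={b,c,k} ue=∅
  b1: def={c,x} ue={c,k}
  b2: def={x} ue={k}
  b3: def={c,x} ue=∅
  b4: def={b,x} ue={x}

Liveness:
  b0: in=∅ out={c,k}
  b1: in={c,k} out={k,x}
  b2: in={k} out=∅
  b3: in=∅ out={x}
  b4: in={x} out=∅

Interference:
  b: {k}
  c: {k,x}
  k: {b,c,x}
  x: {c,k}

Colouring:
  clique {c,k,x} ⇒ need ≥ 3
  assign b→r1 c→r1 k→r0 x→r2 — no edge inside a register ⇒ χ ≤ 3
  χ = 3

Answer: 3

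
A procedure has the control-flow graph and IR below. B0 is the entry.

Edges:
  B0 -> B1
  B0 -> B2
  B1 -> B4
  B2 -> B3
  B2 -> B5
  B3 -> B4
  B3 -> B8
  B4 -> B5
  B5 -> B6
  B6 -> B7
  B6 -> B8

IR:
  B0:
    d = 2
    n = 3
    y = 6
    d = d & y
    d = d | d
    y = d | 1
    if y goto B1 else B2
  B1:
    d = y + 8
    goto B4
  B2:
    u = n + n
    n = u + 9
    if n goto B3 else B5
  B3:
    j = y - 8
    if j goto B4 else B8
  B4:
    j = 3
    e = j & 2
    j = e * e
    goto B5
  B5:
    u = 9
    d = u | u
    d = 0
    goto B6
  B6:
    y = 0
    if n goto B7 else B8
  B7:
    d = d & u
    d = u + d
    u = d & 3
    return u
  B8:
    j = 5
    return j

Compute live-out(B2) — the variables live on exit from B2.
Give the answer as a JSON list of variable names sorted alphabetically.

Answer: ["n", "y"]

Analysis:
def/use:
  B0: def={d,n,y} ue=∅
  B1: def={d} ue={y}
  B2: def={n,u} ue={n}
  B3: def={j} ue={y}
  B4: def={e,j} ue=∅
  B5: def={d,u} ue=∅
  B6: def={y} ue={n}
  B7: def={d,u} ue={d,u}
  B8: def={j} ue=∅

Backward fixpoint:
  B0 li=∅ lo={n,y}
  B1 li={n,y} lo={n}
  B2 li={n,y} lo={n,y}
  B3 li={n,y} lo={n}
  B4 li={n} lo={n}
  B5 li={n} lo={d,n,u}
  B6 li={d,n,u} lo={d,u}
  B7 li={d,u} lo=∅
  B8 li=∅ lo=∅

live-out(B2) = ["n", "y"]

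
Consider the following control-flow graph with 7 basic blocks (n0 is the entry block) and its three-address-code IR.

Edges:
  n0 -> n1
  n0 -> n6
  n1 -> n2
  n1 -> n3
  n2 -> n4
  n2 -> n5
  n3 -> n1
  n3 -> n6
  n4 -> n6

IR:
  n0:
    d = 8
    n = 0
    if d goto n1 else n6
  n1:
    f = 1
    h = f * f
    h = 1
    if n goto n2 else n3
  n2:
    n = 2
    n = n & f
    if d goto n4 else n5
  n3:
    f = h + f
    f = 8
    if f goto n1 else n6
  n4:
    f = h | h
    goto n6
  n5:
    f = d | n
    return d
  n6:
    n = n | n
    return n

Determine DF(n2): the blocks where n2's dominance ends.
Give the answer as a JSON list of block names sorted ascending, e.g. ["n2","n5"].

idom tree: n1←n0 n2←n1 n3←n1 n4←n2 n5←n2 n6←n0
Join-block Dom:
  n1: preds {n0,n3}: {n0} ∩ {n0,n1,n3} = {n0}; idom=n0
  n6: preds {n0,n3,n4}: {n0} ∩ {n0,n1,n3} ∩ {n0,n1,n2,n4} = {n0}; idom=n0

DF walk-up:
  n1←n0: walk · to n0
  n1←n3: walk n3→n1 to n0
  n6←n0: walk · to n0
  n6←n3: walk n3→n1 to n0
  n6←n4: walk n4→n2→n1 to n0
  n0: DF=∅
  n1: DF={n1,n6}
  n2: DF={n6}
  n3: DF={n1,n6}
  n4: DF={n6}
  n5: DF=∅
  n6: DF=∅

DF(n2) = ["n6"]

Answer: ["n6"]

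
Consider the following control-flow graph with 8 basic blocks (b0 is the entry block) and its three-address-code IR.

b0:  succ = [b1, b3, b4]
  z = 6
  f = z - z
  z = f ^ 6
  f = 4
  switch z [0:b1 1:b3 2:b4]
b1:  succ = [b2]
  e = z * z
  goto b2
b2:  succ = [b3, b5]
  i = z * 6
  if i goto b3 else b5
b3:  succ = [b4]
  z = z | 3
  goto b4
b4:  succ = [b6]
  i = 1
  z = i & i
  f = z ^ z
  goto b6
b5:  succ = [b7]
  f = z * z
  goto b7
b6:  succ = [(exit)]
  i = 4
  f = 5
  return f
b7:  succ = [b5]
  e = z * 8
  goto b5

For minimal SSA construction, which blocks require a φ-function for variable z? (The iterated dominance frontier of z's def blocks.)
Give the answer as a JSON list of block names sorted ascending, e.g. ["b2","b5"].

Answer: ["b4"]

Derivation:
idom tree: b1←b0 b2←b1 b3←b0 b4←b0 b5←b2 b6←b4 b7←b5
Join-block Dom:
  b3: preds {b0,b2}: {b0} ∩ {b0,b1,b2} = {b0}; idom=b0
  b4: preds {b0,b3}: {b0} ∩ {b0,b3} = {b0}; idom=b0
  b5: preds {b2,b7}: {b0,b1,b2} ∩ {b0,b1,b2,b5,b7} = {b0,b1,b2}; idom=b2

Frontier:
  join b3 pred b0: · stop@b0
  join b3 pred b2: b2→b1 stop@b0
  join b4 pred b0: · stop@b0
  join b4 pred b3: b3 stop@b0
  join b5 pred b2: · stop@b2
  join b5 pred b7: b7→b5 stop@b2
  b0 → ∅
  b1 → {b3}
  b2 → {b3}
  b3 → {b4}
  b4 → ∅
  b5 → {b5}
  b6 → ∅
  b7 → {b5}

φ for z: defs {b0,b3,b4}
  DF⁺ = {b4}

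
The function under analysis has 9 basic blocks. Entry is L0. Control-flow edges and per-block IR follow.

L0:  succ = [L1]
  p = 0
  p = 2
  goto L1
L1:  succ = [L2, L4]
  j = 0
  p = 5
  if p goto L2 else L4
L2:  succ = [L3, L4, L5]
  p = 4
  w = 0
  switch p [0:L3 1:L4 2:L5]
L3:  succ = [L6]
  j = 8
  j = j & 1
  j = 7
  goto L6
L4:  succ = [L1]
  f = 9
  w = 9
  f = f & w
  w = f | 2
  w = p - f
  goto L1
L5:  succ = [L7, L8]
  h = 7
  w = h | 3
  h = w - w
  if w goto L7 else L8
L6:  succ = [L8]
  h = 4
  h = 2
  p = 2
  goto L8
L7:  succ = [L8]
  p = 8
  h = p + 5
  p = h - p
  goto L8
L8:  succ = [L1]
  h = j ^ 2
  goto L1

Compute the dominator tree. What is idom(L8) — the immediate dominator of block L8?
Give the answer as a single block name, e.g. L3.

idom tree: L1←L0 L2←L1 L3←L2 L4←L1 L5←L2 L6←L3 L7←L5 L8←L2
Dom at joins:
  L1: preds {L0,L4,L8}: {L0} ∩ {L0,L1,L4} ∩ {L0,L1,L2,L8} = {L0}; idom=L0
  L4: preds {L1,L2}: {L0,L1} ∩ {L0,L1,L2} = {L0,L1}; idom=L1
  L8: preds {L5,L6,L7}: {L0,L1,L2,L5} ∩ {L0,L1,L2,L3,L6} ∩ {L0,L1,L2,L5,L7} = {L0,L1,L2}; idom=L2

idom(L8) = L2

Answer: L2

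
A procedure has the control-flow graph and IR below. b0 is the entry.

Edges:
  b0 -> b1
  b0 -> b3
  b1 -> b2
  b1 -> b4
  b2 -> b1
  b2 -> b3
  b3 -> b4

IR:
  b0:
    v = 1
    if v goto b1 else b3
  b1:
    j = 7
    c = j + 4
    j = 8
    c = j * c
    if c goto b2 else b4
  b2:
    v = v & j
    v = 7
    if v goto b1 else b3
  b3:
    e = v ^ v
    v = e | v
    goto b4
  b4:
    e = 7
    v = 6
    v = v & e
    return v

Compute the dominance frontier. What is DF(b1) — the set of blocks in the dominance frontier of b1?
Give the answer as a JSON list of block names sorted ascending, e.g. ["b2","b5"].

idom tree: b1←b0 b2←b1 b3←b0 b4←b0
Join-block Dom:
  b1: preds {b0,b2}: {b0} ∩ {b0,b1,b2} = {b0}; idom=b0
  b3: preds {b0,b2}: {b0} ∩ {b0,b1,b2} = {b0}; idom=b0
  b4: preds {b1,b3}: {b0,b1} ∩ {b0,b3} = {b0}; idom=b0

DF walk-up:
  b1←b0: walk · to b0
  b1←b2: walk b2→b1 to b0
  b3←b0: walk · to b0
  b3←b2: walk b2→b1 to b0
  b4←b1: walk b1 to b0
  b4←b3: walk b3 to b0
  b0 → ∅
  b1 → {b1,b3,b4}
  b2 → {b1,b3}
  b3 → {b4}
  b4 → ∅

DF(b1) = ["b1", "b3", "b4"]

Answer: ["b1", "b3", "b4"]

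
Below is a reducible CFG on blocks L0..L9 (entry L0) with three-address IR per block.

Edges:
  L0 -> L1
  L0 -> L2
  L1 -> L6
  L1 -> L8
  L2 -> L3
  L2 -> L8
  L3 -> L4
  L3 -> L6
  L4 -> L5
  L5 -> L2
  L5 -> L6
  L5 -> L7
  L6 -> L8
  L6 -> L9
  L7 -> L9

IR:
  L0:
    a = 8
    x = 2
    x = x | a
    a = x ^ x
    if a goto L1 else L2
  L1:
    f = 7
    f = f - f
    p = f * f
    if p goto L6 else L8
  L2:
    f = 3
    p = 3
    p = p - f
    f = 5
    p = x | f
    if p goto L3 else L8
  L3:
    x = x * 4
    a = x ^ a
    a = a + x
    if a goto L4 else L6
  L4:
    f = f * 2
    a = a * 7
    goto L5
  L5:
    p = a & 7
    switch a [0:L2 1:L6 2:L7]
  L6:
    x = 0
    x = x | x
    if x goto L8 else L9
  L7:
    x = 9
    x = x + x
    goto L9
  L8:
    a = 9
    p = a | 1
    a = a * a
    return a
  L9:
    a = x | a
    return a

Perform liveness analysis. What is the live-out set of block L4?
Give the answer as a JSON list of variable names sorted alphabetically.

Answer: ["a", "x"]

Working:
Block summaries:
  L0: {a,x} / ∅
  L1: {f,p} / ∅
  L2: {f,p} / {x}
  L3: {a,x} / {a,x}
  L4: {a,f} / {a,f}
  L5: {p} / {a}
  L6: {x} / ∅
  L7: {x} / ∅
  L8: {a,p} / ∅
  L9: {a} / {a,x}

Live sets:
  L0: in=∅ out={a,x}
  L1: in={a} out={a}
  L2: in={a,x} out={a,f,x}
  L3: in={a,f,x} out={a,f,x}
  L4: in={a,f,x} out={a,x}
  L5: in={a,x} out={a,x}
  L6: in={a} out={a,x}
  L7: in={a} out={a,x}
  L8: in=∅ out=∅
  L9: in={a,x} out=∅

live-out(L4) = ["a", "x"]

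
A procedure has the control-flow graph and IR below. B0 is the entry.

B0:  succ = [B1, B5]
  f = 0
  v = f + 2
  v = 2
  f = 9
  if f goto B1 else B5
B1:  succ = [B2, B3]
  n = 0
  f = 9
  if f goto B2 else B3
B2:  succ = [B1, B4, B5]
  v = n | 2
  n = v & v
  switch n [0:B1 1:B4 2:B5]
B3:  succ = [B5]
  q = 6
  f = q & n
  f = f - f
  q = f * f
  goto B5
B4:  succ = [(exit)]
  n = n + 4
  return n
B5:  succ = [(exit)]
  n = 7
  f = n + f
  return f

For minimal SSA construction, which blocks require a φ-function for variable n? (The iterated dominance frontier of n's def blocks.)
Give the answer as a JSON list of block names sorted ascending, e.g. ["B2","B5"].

idom tree: B1←B0 B2←B1 B3←B1 B4←B2 B5←B0
Dom∩ at merges:
  B1: preds {B0,B2}: {B0} ∩ {B0,B1,B2} = {B0}; idom=B0
  B5: preds {B0,B2,B3}: {B0} ∩ {B0,B1,B2} ∩ {B0,B1,B3} = {B0}; idom=B0

DF walk-up:
  B1←B0: walk · to B0
  B1←B2: walk B2→B1 to B0
  B5←B0: walk · to B0
  B5←B2: walk B2→B1 to B0
  B5←B3: walk B3→B1 to B0
  B0 → ∅
  B1 → {B1,B5}
  B2 → {B1,B5}
  B3 → {B5}
  B4 → ∅
  B5 → ∅

φ for n: defs {B1,B2,B4,B5}
  DF⁺ = {B1,B5}

Answer: ["B1", "B5"]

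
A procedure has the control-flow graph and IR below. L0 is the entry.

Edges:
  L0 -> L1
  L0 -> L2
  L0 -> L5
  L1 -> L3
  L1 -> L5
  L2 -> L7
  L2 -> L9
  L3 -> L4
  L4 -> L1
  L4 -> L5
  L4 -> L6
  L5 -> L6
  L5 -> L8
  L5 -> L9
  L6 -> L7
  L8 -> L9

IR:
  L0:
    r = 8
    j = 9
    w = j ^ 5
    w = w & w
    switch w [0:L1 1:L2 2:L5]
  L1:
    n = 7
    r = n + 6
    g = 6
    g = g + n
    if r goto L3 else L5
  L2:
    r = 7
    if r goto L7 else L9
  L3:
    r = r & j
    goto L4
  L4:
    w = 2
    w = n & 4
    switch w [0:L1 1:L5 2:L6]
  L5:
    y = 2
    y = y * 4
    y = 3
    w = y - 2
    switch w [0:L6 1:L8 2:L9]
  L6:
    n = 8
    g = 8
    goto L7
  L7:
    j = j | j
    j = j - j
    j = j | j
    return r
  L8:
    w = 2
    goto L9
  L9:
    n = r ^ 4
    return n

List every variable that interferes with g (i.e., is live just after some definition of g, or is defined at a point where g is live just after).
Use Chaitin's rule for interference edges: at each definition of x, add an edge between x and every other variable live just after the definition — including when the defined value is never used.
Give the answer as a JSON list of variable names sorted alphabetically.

Answer: ["j", "n", "r"]

Analysis:
Block summaries:
  L0: def={j,r,w} ue=∅
  L1: def={g,n,r} ue=∅
  L2: def={r} ue=∅
  L3: def={r} ue={j,r}
  L4: def={w} ue={n}
  L5: def={w,y} ue=∅
  L6: def={g,n} ue=∅
  L7: def={j} ue={j,r}
  L8: def={w} ue=∅
  L9: def={n} ue={r}

Liveness:
  L0 li=∅ lo={j,r}
  L1 li={j} lo={j,n,r}
  L2 li={j} lo={j,r}
  L3 li={j,n,r} lo={j,n,r}
  L4 li={j,n,r} lo={j,r}
  L5 li={j,r} lo={j,r}
  L6 li={j,r} lo={j,r}
  L7 li={j,r} lo=∅
  L8 li={r} lo={r}
  L9 li={r} lo=∅

Interference:
  g↔{j,n,r}
  j↔{g,n,r,w,y}
  n↔{g,j,r,w}
  r↔{g,j,n,w,y}
  w↔{j,n,r}
  y↔{j,r}

N(g) = ["j", "n", "r"]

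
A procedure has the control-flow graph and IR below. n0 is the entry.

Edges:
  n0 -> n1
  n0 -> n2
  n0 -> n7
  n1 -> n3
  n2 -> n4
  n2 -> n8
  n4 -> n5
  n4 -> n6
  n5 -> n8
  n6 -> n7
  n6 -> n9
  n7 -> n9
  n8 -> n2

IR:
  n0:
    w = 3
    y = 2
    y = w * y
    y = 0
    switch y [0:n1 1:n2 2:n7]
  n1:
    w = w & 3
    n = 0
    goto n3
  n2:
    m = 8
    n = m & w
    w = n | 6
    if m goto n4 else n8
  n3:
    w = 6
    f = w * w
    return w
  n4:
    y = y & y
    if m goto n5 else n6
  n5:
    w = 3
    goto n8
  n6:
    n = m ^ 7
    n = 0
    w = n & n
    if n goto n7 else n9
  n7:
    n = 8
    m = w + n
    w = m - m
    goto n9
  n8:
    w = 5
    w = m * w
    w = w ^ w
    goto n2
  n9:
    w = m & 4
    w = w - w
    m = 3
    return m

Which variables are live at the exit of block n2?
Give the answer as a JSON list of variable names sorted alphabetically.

Answer: ["m", "y"]

Working:
Block summaries:
  n0: def={w,y} ue=∅
  n1: def={n,w} ue={w}
  n2: def={m,n,w} ue={w}
  n3: def={f,w} ue=∅
  n4: def={y} ue={m,y}
  n5: def={w} ue=∅
  n6: def={n,w} ue={m}
  n7: def={m,n,w} ue={w}
  n8: def={w} ue={m}
  n9: def={m,w} ue={m}

Live sets:
  live n0: ∅→{w,y}
  live n1: {w}→∅
  live n2: {w,y}→{m,y}
  live n3: ∅→∅
  live n4: {m,y}→{m,y}
  live n5: {m,y}→{m,y}
  live n6: {m}→{m,w}
  live n7: {w}→{m}
  live n8: {m,y}→{w,y}
  live n9: {m}→∅

live-out(n2) = ["m", "y"]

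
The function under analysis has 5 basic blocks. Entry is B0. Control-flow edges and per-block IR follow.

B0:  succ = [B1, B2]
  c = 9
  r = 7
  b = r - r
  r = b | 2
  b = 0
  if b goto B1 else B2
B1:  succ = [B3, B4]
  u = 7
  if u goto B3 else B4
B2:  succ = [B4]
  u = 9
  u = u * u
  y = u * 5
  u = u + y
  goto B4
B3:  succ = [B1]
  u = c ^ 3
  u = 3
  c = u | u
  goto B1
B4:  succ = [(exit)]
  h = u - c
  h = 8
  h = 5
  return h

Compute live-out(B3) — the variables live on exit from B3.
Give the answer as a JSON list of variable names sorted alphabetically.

Block summaries:
  B0: def={b,c,r} ue=∅
  B1: def={u} ue=∅
  B2: def={u,y} ue=∅
  B3: def={c,u} ue={c}
  B4: def={h} ue={c,u}

Liveness:
  B0 li=∅ lo={c}
  B1 li={c} lo={c,u}
  B2 li={c} lo={c,u}
  B3 li={c} lo={c}
  B4 li={c,u} lo=∅

live-out(B3) = ["c"]

Answer: ["c"]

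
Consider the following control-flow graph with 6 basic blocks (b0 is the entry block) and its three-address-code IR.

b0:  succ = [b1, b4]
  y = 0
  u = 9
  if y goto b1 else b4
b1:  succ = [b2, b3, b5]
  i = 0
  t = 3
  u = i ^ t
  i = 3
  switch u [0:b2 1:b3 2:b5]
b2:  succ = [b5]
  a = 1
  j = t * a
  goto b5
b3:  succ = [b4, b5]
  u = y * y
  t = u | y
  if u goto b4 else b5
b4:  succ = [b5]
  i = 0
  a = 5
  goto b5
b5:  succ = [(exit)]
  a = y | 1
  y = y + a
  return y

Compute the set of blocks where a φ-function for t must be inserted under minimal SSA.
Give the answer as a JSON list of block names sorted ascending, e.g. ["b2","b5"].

idom tree: b1←b0 b2←b1 b3←b1 b4←b0 b5←b0
Dom at joins:
  b4: preds {b0,b3}: {b0} ∩ {b0,b1,b3} = {b0}; idom=b0
  b5: preds {b1,b2,b3,b4}: {b0,b1} ∩ {b0,b1,b2} ∩ {b0,b1,b3} ∩ {b0,b4} = {b0}; idom=b0

DF walk-up:
  join b4 pred b0: · stop@b0
  join b4 pred b3: b3→b1 stop@b0
  join b5 pred b1: b1 stop@b0
  join b5 pred b2: b2→b1 stop@b0
  join b5 pred b3: b3→b1 stop@b0
  join b5 pred b4: b4 stop@b0
  b0 → ∅
  b1 → {b4,b5}
  b2 → {b5}
  b3 → {b4,b5}
  b4 → {b5}
  b5 → ∅

φ for t: defs {b1,b3}
  DF⁺ = {b4,b5}

Answer: ["b4", "b5"]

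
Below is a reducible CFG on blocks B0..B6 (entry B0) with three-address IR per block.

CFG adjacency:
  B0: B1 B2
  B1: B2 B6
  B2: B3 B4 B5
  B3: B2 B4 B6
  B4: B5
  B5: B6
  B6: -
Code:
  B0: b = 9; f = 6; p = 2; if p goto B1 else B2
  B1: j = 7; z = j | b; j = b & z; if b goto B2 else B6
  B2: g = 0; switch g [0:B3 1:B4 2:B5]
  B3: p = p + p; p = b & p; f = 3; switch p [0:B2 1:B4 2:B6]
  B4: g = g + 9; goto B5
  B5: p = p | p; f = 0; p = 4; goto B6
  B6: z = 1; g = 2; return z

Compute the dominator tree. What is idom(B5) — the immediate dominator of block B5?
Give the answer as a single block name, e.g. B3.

idom tree: B1←B0 B2←B0 B3←B2 B4←B2 B5←B2 B6←B0
Dom at joins:
  B2: preds {B0,B1,B3}: {B0} ∩ {B0,B1} ∩ {B0,B2,B3} = {B0}; idom=B0
  B4: preds {B2,B3}: {B0,B2} ∩ {B0,B2,B3} = {B0,B2}; idom=B2
  B5: preds {B2,B4}: {B0,B2} ∩ {B0,B2,B4} = {B0,B2}; idom=B2
  B6: preds {B1,B3,B5}: {B0,B1} ∩ {B0,B2,B3} ∩ {B0,B2,B5} = {B0}; idom=B0

idom(B5) = B2

Answer: B2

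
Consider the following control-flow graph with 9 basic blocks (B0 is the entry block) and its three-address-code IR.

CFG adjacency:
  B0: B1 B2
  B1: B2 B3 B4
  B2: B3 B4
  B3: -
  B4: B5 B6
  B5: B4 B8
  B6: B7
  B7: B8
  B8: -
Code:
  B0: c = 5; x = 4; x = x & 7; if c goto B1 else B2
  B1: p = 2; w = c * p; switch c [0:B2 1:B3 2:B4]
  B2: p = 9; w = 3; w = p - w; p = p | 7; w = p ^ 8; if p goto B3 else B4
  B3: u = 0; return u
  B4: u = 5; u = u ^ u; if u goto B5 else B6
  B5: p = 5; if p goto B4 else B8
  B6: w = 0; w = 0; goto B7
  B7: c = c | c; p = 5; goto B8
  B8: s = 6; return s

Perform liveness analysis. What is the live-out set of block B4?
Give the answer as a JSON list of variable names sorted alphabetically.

Answer: ["c"]

Working:
def/use:
  B0: def={c,x} ue=∅
  B1: def={p,w} ue={c}
  B2: def={p,w} ue=∅
  B3: def={u} ue=∅
  B4: def={u} ue=∅
  B5: def={p} ue=∅
  B6: def={w} ue=∅
  B7: def={c,p} ue={c}
  B8: def={s} ue=∅

Backward fixpoint:
  B0 li=∅ lo={c}
  B1 li={c} lo={c}
  B2 li={c} lo={c}
  B3 li=∅ lo=∅
  B4 li={c} lo={c}
  B5 li={c} lo={c}
  B6 li={c} lo={c}
  B7 li={c} lo=∅
  B8 li=∅ lo=∅

live-out(B4) = ["c"]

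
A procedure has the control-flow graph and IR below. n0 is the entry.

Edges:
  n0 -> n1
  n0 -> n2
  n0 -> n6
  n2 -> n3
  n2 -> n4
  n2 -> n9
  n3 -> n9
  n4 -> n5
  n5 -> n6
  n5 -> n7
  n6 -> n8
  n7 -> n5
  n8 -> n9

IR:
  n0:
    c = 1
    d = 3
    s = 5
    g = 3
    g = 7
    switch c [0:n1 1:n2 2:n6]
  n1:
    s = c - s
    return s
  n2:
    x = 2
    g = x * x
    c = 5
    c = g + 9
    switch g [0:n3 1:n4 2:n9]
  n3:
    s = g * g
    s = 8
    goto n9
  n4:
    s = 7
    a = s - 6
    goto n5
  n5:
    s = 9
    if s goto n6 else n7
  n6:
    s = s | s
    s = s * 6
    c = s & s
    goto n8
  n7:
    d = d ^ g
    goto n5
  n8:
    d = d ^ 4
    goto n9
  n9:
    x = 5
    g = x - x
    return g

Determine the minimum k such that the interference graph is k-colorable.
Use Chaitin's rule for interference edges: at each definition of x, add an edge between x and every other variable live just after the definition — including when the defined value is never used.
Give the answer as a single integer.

Answer: 4

Working:
def/use:
  n0 def {c,d,g,s} use ∅
  n1 def {s} use {c,s}
  n2 def {c,g,x} use ∅
  n3 def {s} use {g}
  n4 def {a,s} use ∅
  n5 def {s} use ∅
  n6 def {c,s} use {s}
  n7 def {d} use {d,g}
  n8 def {d} use {d}
  n9 def {g,x} use ∅

Live sets:
  n0 li=∅ lo={c,d,s}
  n1 li={c,s} lo=∅
  n2 li={d} lo={d,g}
  n3 li={g} lo=∅
  n4 li={d,g} lo={d,g}
  n5 li={d,g} lo={d,g,s}
  n6 li={d,s} lo={d}
  n7 li={d,g} lo={d,g}
  n8 li={d} lo=∅
  n9 li=∅ lo=∅

Interference:
  a — {d,g}
  c — {d,g,s}
  d — {a,c,g,s,x}
  g — {a,c,d,s}
  s — {c,d,g}
  x — {d}

Registers:
  {c,d,g,s} pairwise interfere (4-clique) ⇒ χ ≥ 4
  4-colouring: r0={d}  r1={g,x}  r2={a,c}  r3={s}
  χ = 4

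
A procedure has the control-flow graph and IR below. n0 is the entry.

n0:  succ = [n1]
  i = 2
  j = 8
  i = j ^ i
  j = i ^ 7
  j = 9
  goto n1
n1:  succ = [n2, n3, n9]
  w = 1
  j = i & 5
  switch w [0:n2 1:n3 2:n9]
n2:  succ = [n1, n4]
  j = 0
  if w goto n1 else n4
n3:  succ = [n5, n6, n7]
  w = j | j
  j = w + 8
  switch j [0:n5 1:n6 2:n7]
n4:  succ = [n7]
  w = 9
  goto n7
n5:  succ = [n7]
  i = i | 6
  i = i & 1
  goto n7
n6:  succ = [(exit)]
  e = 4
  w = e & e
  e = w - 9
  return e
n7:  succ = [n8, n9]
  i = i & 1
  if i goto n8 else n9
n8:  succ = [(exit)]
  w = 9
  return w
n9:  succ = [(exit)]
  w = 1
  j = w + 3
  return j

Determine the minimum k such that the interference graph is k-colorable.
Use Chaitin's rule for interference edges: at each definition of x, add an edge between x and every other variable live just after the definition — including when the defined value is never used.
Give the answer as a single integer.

Answer: 3

Analysis:
def/use:
  n0: def={i,j} ue=∅
  n1: def={j,w} ue={i}
  n2: def={j} ue={w}
  n3: def={j,w} ue={j}
  n4: def={w} ue=∅
  n5: def={i} ue={i}
  n6: def={e,w} ue=∅
  n7: def={i} ue={i}
  n8: def={w} ue=∅
  n9: def={j,w} ue=∅

Liveness:
  live n0: ∅→{i}
  live n1: {i}→{i,j,w}
  live n2: {i,w}→{i}
  live n3: {i,j}→{i}
  live n4: {i}→{i}
  live n5: {i}→{i}
  live n6: ∅→∅
  live n7: {i}→∅
  live n8: ∅→∅
  live n9: ∅→∅

Interfere edges:
  e: ∅
  i: {j,w}
  j: {i,w}
  w: {i,j}

Colouring:
  lower bound: {i,j,w} mutually conflict ⇒ χ ≥ 3
  assign e→R0 i→R0 j→R1 w→R2 — no edge inside a register ⇒ χ ≤ 3
  χ = 3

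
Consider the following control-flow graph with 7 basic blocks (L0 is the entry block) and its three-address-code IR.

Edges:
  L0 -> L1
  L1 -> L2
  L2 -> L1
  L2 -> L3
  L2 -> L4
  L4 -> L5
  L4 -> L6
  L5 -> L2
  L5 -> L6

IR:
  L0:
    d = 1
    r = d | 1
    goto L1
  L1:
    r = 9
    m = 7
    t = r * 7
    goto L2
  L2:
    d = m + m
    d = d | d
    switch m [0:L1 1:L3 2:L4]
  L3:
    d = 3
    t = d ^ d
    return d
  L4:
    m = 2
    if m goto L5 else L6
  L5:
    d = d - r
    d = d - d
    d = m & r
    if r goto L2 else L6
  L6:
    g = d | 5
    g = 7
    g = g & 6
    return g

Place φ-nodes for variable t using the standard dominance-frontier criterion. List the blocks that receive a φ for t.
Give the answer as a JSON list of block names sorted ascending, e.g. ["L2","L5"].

Answer: ["L1"]

Analysis:
idom tree: L1←L0 L2←L1 L3←L2 L4←L2 L5←L4 L6←L4
Dom∩ at merges:
  L1: preds {L0,L2}: {L0} ∩ {L0,L1,L2} = {L0}; idom=L0
  L2: preds {L1,L5}: {L0,L1} ∩ {L0,L1,L2,L4,L5} = {L0,L1}; idom=L1
  L6: preds {L4,L5}: {L0,L1,L2,L4} ∩ {L0,L1,L2,L4,L5} = {L0,L1,L2,L4}; idom=L4

DF walk-up:
  L1←L0: walk · to L0
  L1←L2: walk L2→L1 to L0
  L2←L1: walk · to L1
  L2←L5: walk L5→L4→L2 to L1
  L6←L4: walk · to L4
  L6←L5: walk L5 to L4
  L0: DF=∅
  L1: DF={L1}
  L2: DF={L1,L2}
  L3: DF=∅
  L4: DF={L2}
  L5: DF={L2,L6}
  L6: DF=∅

φ for t: defs {L1,L3}
  DF⁺ = {L1}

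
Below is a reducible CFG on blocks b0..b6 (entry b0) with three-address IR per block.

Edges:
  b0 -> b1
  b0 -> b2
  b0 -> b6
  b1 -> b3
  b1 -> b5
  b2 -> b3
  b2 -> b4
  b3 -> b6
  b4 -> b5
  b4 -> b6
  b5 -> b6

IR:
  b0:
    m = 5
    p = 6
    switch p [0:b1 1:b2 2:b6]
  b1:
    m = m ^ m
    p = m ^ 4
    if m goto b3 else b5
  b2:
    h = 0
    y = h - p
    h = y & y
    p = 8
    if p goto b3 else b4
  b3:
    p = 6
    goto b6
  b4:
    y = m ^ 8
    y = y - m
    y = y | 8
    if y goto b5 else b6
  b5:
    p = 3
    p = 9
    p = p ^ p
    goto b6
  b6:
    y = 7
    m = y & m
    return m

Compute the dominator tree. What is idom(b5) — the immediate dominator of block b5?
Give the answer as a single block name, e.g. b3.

Answer: b0

Working:
idom tree: b1←b0 b2←b0 b3←b0 b4←b2 b5←b0 b6←b0
Dom∩ at merges:
  b3: preds {b1,b2}: {b0,b1} ∩ {b0,b2} = {b0}; idom=b0
  b5: preds {b1,b4}: {b0,b1} ∩ {b0,b2,b4} = {b0}; idom=b0
  b6: preds {b0,b3,b4,b5}: {b0} ∩ {b0,b3} ∩ {b0,b2,b4} ∩ {b0,b5} = {b0}; idom=b0

idom(b5) = b0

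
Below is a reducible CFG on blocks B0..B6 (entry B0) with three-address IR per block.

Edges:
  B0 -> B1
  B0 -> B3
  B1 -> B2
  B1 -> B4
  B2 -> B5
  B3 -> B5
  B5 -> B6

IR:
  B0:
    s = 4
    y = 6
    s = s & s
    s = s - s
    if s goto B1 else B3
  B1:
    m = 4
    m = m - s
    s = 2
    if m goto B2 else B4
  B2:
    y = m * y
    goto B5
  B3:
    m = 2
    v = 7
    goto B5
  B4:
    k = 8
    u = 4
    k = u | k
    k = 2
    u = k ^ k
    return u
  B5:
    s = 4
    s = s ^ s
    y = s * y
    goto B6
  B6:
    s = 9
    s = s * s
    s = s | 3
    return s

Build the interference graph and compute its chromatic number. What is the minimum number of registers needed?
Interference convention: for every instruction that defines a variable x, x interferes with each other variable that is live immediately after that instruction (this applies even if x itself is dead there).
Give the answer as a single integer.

Answer: 3

Working:
Block summaries:
  B0: def={s,y} ue=∅
  B1: def={m,s} ue={s}
  B2: def={y} ue={m,y}
  B3: def={m,v} ue=∅
  B4: def={k,u} ue=∅
  B5: def={s,y} ue={y}
  B6: def={s} ue=∅

Backward fixpoint:
  live B0: ∅→{s,y}
  live B1: {s,y}→{m,y}
  live B2: {m,y}→{y}
  live B3: {y}→{y}
  live B4: ∅→∅
  live B5: {y}→∅
  live B6: ∅→∅

Interfere edges:
  k↔{u}
  m↔{s,y}
  s↔{m,y}
  u↔{k}
  v↔{y}
  y↔{m,s,v}

Colouring:
  {m,s,y} pairwise interfere (3-clique) ⇒ χ ≥ 3
  3-colouring: c0={k,y}  c1={m,u,v}  c2={s}
  χ = 3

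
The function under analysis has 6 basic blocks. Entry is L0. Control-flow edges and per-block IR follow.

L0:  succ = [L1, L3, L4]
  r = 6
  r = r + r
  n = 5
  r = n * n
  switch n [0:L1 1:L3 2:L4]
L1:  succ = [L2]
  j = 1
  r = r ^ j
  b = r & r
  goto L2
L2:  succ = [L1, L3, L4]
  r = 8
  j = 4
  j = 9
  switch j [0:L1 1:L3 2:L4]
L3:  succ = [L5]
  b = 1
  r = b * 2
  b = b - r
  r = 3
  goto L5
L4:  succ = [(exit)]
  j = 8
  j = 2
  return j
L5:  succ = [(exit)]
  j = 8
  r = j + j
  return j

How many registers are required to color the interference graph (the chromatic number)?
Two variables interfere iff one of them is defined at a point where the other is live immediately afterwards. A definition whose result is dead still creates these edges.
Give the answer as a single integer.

Answer: 2

Analysis:
Block summaries:
  L0 def {n,r} use ∅
  L1 def {b,j,r} use {r}
  L2 def {j,r} use ∅
  L3 def {b,r} use ∅
  L4 def {j} use ∅
  L5 def {j,r} use ∅

Backward fixpoint:
  L0: in=∅ out={r}
  L1: in={r} out=∅
  L2: in=∅ out={r}
  L3: in=∅ out=∅
  L4: in=∅ out=∅
  L5: in=∅ out=∅

Interference:
  b: {r}
  j: {r}
  n: {r}
  r: {b,j,n}

Colouring:
  lower bound: {b,r} mutually conflict ⇒ χ ≥ 2
  2-colouring: r0={r}  r1={b,j,n}
  χ = 2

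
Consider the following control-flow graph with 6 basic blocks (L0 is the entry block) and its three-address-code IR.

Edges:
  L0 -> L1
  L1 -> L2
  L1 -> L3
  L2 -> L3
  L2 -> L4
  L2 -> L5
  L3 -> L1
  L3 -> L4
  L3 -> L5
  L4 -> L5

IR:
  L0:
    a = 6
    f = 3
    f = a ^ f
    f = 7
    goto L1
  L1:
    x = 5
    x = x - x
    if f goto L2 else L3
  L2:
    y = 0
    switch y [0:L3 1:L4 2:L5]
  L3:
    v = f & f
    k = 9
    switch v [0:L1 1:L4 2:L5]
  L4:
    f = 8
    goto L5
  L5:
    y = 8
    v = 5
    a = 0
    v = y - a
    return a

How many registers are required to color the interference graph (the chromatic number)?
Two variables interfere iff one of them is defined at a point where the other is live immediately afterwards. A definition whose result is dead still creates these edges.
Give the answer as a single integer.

Block summaries:
  L0 def {a,f} use ∅
  L1 def {x} use {f}
  L2 def {y} use ∅
  L3 def {k,v} use {f}
  L4 def {f} use ∅
  L5 def {a,v,y} use ∅

Live sets:
  live L0: ∅→{f}
  live L1: {f}→{f}
  live L2: {f}→{f}
  live L3: {f}→{f}
  live L4: ∅→∅
  live L5: ∅→∅

Conflict graph:
  a: {f,v,y}
  f: {a,k,v,x,y}
  k: {f,v}
  v: {a,f,k,y}
  x: {f}
  y: {a,f,v}

Registers:
  clique {a,f,v,y} ⇒ need ≥ 4
  assign a→c2 f→c0 k→c2 v→c1 x→c1 y→c3 — no edge inside a register ⇒ χ ≤ 4
  χ = 4

Answer: 4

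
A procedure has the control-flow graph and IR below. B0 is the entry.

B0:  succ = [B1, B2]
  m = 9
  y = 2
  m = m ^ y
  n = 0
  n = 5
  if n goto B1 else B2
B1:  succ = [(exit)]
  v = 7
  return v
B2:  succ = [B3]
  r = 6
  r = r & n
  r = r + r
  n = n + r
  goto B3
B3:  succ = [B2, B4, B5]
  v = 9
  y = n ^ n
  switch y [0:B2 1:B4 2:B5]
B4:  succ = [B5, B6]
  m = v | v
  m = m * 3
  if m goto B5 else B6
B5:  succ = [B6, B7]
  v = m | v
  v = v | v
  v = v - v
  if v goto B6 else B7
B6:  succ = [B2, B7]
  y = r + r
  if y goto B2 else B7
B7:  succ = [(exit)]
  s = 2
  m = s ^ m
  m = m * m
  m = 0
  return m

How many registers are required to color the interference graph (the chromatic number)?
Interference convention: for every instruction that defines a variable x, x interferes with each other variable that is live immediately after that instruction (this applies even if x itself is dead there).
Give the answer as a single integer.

Per-block:
  B0: {m,n,y} / ∅
  B1: {v} / ∅
  B2: {n,r} / {n}
  B3: {v,y} / {n}
  B4: {m} / {v}
  B5: {v} / {m,v}
  B6: {y} / {r}
  B7: {m,s} / {m}

Liveness:
  B0: in=∅ out={m,n}
  B1: in=∅ out=∅
  B2: in={m,n} out={m,n,r}
  B3: in={m,n,r} out={m,n,r,v}
  B4: in={n,r,v} out={m,n,r,v}
  B5: in={m,n,r,v} out={m,n,r}
  B6: in={m,n,r} out={m,n}
  B7: in={m} out=∅

Interfere edges:
  m↔{n,r,s,v,y}
  n↔{m,r,v,y}
  r↔{m,n,v,y}
  s↔{m}
  v↔{m,n,r,y}
  y↔{m,n,r,v}

Colouring:
  {m,n,r,v,y} pairwise interfere (5-clique) ⇒ χ ≥ 5
  5-colouring: r0={m}  r1={n,s}  r2={r}  r3={v}  r4={y}
  χ = 5

Answer: 5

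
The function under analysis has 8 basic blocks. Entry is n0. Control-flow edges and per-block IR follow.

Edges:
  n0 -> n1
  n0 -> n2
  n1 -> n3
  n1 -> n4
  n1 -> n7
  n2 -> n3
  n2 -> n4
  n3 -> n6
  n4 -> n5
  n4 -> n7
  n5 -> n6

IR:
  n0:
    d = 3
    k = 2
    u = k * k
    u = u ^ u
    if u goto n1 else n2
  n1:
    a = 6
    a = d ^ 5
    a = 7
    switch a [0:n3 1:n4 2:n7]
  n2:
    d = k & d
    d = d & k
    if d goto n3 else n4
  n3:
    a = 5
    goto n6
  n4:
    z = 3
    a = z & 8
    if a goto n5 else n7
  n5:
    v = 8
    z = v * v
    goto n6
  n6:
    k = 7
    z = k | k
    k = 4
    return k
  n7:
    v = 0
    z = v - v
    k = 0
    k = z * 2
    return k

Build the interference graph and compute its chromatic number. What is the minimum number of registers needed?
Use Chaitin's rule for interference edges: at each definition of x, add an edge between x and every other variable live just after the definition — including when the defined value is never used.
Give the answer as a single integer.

def/use:
  n0 def {d,k,u} use ∅
  n1 def {a} use {d}
  n2 def {d} use {d,k}
  n3 def {a} use ∅
  n4 def {a,z} use ∅
  n5 def {v,z} use ∅
  n6 def {k,z} use ∅
  n7 def {k,v,z} use ∅

Live sets:
  n0 li=∅ lo={d,k}
  n1 li={d} lo=∅
  n2 li={d,k} lo=∅
  n3 li=∅ lo=∅
  n4 li=∅ lo=∅
  n5 li=∅ lo=∅
  n6 li=∅ lo=∅
  n7 li=∅ lo=∅

Interfere edges:
  a — {d}
  d — {a,k,u}
  k — {d,u,z}
  u — {d,k}
  v — ∅
  z — {k}

Registers:
  clique {d,k,u} ⇒ need ≥ 3
  assign a→R1 d→R0 k→R1 u→R2 v→R0 z→R0 — no edge inside a register ⇒ χ ≤ 3
  χ = 3

Answer: 3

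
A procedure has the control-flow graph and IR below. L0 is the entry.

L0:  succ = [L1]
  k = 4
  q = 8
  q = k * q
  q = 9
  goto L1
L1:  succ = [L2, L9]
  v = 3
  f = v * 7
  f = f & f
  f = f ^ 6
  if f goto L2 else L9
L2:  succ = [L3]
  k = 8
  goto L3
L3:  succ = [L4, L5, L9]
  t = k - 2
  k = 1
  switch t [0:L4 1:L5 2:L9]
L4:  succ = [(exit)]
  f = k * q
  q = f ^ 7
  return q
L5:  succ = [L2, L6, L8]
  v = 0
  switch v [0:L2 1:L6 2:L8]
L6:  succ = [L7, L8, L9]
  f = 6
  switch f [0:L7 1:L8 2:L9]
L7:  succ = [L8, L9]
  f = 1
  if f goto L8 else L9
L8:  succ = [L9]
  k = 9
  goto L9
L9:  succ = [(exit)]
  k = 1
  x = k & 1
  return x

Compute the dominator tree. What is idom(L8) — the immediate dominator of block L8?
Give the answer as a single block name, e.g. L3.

idom tree: L1←L0 L2←L1 L3←L2 L4←L3 L5←L3 L6←L5 L7←L6 L8←L5 L9←L1
Join-block Dom:
  L2: preds {L1,L5}: {L0,L1} ∩ {L0,L1,L2,L3,L5} = {L0,L1}; idom=L1
  L8: preds {L5,L6,L7}: {L0,L1,L2,L3,L5} ∩ {L0,L1,L2,L3,L5,L6} ∩ {L0,L1,L2,L3,L5,L6,L7} = {L0,L1,L2,L3,L5}; idom=L5
  L9: preds {L1,L3,L6,L7,L8}: {L0,L1} ∩ {L0,L1,L2,L3} ∩ {L0,L1,L2,L3,L5,L6} ∩ {L0,L1,L2,L3,L5,L6,L7} ∩ {L0,L1,L2,L3,L5,L8} = {L0,L1}; idom=L1

idom(L8) = L5

Answer: L5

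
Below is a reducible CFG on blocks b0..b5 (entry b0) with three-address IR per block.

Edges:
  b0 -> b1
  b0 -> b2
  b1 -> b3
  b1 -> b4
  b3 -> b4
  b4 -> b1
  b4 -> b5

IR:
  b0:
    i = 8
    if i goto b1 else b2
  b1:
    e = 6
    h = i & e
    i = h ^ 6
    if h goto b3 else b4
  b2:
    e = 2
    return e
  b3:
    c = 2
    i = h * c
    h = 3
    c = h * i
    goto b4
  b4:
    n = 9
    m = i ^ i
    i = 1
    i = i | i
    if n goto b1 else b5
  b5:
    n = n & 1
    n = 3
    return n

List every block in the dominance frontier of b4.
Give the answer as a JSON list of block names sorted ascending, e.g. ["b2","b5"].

idom tree: b1←b0 b2←b0 b3←b1 b4←b1 b5←b4
Dom∩ at merges:
  b1: preds {b0,b4}: {b0} ∩ {b0,b1,b4} = {b0}; idom=b0
  b4: preds {b1,b3}: {b0,b1} ∩ {b0,b1,b3} = {b0,b1}; idom=b1

DF walk-up:
  join b1 pred b0: · stop@b0
  join b1 pred b4: b4→b1 stop@b0
  join b4 pred b1: · stop@b1
  join b4 pred b3: b3 stop@b1
  DF(b0)=∅
  DF(b1)={b1}
  DF(b2)=∅
  DF(b3)={b4}
  DF(b4)={b1}
  DF(b5)=∅

DF(b4) = ["b1"]

Answer: ["b1"]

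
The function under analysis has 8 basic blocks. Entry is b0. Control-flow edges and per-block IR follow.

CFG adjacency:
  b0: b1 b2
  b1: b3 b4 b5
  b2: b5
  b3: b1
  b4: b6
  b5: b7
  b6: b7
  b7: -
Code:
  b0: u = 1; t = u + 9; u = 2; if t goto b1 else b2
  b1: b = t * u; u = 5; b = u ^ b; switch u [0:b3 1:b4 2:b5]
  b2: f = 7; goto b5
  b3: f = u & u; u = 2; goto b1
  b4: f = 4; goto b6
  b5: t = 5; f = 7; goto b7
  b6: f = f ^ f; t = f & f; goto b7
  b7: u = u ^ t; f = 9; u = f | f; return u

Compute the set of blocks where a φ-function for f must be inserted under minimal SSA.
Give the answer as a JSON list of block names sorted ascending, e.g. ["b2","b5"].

idom tree: b1←b0 b2←b0 b3←b1 b4←b1 b5←b0 b6←b4 b7←b0
Join-block Dom:
  b1: preds {b0,b3}: {b0} ∩ {b0,b1,b3} = {b0}; idom=b0
  b5: preds {b1,b2}: {b0,b1} ∩ {b0,b2} = {b0}; idom=b0
  b7: preds {b5,b6}: {b0,b5} ∩ {b0,b1,b4,b6} = {b0}; idom=b0

DF walk-up:
  join b1 pred b0: · stop@b0
  join b1 pred b3: b3→b1 stop@b0
  join b5 pred b1: b1 stop@b0
  join b5 pred b2: b2 stop@b0
  join b7 pred b5: b5 stop@b0
  join b7 pred b6: b6→b4→b1 stop@b0
  b0 → ∅
  b1 → {b1,b5,b7}
  b2 → {b5}
  b3 → {b1}
  b4 → {b7}
  b5 → {b7}
  b6 → {b7}
  b7 → ∅

φ for f: defs {b2,b3,b4,b5,b6,b7}
  DF⁺ = {b1,b5,b7}

Answer: ["b1", "b5", "b7"]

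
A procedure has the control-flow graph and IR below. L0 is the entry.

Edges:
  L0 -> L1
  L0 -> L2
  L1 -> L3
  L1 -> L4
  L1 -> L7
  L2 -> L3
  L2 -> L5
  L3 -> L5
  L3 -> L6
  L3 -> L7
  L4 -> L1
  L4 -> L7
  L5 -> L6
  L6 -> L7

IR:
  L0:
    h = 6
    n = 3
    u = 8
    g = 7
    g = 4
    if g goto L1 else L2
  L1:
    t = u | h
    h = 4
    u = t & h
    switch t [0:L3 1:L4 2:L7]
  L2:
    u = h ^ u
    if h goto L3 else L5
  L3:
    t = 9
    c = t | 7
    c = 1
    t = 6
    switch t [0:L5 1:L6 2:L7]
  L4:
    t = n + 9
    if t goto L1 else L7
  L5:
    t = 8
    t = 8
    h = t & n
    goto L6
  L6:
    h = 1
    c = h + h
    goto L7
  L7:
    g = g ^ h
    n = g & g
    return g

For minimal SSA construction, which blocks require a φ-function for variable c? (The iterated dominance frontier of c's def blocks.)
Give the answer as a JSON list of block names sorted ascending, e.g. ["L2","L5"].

Answer: ["L5", "L6", "L7"]

Working:
idom tree: L1←L0 L2←L0 L3←L0 L4←L1 L5←L0 L6←L0 L7←L0
Join-block Dom:
  L1: preds {L0,L4}: {L0} ∩ {L0,L1,L4} = {L0}; idom=L0
  L3: preds {L1,L2}: {L0,L1} ∩ {L0,L2} = {L0}; idom=L0
  L5: preds {L2,L3}: {L0,L2} ∩ {L0,L3} = {L0}; idom=L0
  L6: preds {L3,L5}: {L0,L3} ∩ {L0,L5} = {L0}; idom=L0
  L7: preds {L1,L3,L4,L6}: {L0,L1} ∩ {L0,L3} ∩ {L0,L1,L4} ∩ {L0,L6} = {L0}; idom=L0

Frontier:
  L1←L0: walk · to L0
  L1←L4: walk L4→L1 to L0
  L3←L1: walk L1 to L0
  L3←L2: walk L2 to L0
  L5←L2: walk L2 to L0
  L5←L3: walk L3 to L0
  L6←L3: walk L3 to L0
  L6←L5: walk L5 to L0
  L7←L1: walk L1 to L0
  L7←L3: walk L3 to L0
  L7←L4: walk L4→L1 to L0
  L7←L6: walk L6 to L0
  L0 → ∅
  L1 → {L1,L3,L7}
  L2 → {L3,L5}
  L3 → {L5,L6,L7}
  L4 → {L1,L7}
  L5 → {L6}
  L6 → {L7}
  L7 → ∅

φ for c: defs {L3,L6}
  DF⁺ = {L5,L6,L7}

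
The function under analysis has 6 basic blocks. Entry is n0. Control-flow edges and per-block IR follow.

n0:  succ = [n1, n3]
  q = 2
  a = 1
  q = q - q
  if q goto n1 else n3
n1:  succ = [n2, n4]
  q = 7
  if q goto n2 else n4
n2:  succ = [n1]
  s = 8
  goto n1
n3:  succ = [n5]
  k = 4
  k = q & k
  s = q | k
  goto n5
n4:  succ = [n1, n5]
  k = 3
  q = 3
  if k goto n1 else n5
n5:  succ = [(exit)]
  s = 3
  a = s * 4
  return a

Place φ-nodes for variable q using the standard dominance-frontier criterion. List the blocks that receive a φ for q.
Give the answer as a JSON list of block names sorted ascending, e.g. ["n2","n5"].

Answer: ["n1", "n5"]

Derivation:
idom tree: n1←n0 n2←n1 n3←n0 n4←n1 n5←n0
Join-block Dom:
  n1: preds {n0,n2,n4}: {n0} ∩ {n0,n1,n2} ∩ {n0,n1,n4} = {n0}; idom=n0
  n5: preds {n3,n4}: {n0,n3} ∩ {n0,n1,n4} = {n0}; idom=n0

DF derivation:
  n1←n0: walk · to n0
  n1←n2: walk n2→n1 to n0
  n1←n4: walk n4→n1 to n0
  n5←n3: walk n3 to n0
  n5←n4: walk n4→n1 to n0
  n0 → ∅
  n1 → {n1,n5}
  n2 → {n1}
  n3 → {n5}
  n4 → {n1,n5}
  n5 → ∅

φ for q: defs {n0,n1,n4}
  DF⁺ = {n1,n5}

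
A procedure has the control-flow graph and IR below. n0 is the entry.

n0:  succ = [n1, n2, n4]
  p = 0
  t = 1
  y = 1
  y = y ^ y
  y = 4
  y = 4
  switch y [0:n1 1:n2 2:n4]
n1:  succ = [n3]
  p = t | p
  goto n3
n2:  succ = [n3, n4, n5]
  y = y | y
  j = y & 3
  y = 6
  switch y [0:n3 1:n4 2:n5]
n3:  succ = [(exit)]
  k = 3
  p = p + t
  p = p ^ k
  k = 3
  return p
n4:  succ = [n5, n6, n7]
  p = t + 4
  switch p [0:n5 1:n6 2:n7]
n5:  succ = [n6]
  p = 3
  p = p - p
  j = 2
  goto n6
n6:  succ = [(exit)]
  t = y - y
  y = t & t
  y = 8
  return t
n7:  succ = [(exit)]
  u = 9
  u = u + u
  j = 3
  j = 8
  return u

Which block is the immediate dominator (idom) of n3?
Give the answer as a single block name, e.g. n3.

Answer: n0

Derivation:
idom tree: n1←n0 n2←n0 n3←n0 n4←n0 n5←n0 n6←n0 n7←n4
Dom∩ at merges:
  n3: preds {n1,n2}: {n0,n1} ∩ {n0,n2} = {n0}; idom=n0
  n4: preds {n0,n2}: {n0} ∩ {n0,n2} = {n0}; idom=n0
  n5: preds {n2,n4}: {n0,n2} ∩ {n0,n4} = {n0}; idom=n0
  n6: preds {n4,n5}: {n0,n4} ∩ {n0,n5} = {n0}; idom=n0

idom(n3) = n0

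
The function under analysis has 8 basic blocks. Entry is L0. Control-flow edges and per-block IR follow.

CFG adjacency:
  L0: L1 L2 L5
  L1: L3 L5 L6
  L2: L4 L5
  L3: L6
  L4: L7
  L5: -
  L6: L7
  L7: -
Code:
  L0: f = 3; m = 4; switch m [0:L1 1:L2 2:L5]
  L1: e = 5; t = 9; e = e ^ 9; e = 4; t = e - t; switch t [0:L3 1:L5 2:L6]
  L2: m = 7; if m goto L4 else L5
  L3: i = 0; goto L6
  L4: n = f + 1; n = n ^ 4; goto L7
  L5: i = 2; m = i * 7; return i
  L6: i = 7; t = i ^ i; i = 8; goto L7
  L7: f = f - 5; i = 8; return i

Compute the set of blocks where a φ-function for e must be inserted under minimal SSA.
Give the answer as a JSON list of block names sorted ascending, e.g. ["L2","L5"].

Answer: ["L5", "L7"]

Working:
idom tree: L1←L0 L2←L0 L3←L1 L4←L2 L5←L0 L6←L1 L7←L0
Dom∩ at merges:
  L5: preds {L0,L1,L2}: {L0} ∩ {L0,L1} ∩ {L0,L2} = {L0}; idom=L0
  L6: preds {L1,L3}: {L0,L1} ∩ {L0,L1,L3} = {L0,L1}; idom=L1
  L7: preds {L4,L6}: {L0,L2,L4} ∩ {L0,L1,L6} = {L0}; idom=L0

Frontier:
  L5←L0: walk · to L0
  L5←L1: walk L1 to L0
  L5←L2: walk L2 to L0
  L6←L1: walk · to L1
  L6←L3: walk L3 to L1
  L7←L4: walk L4→L2 to L0
  L7←L6: walk L6→L1 to L0
  DF(L0)=∅
  DF(L1)={L5,L7}
  DF(L2)={L5,L7}
  DF(L3)={L6}
  DF(L4)={L7}
  DF(L5)=∅
  DF(L6)={L7}
  DF(L7)=∅

φ for e: defs {L1}
  DF⁺ = {L5,L7}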